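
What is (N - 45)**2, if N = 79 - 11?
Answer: 529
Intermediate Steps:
N = 68
(N - 45)**2 = (68 - 45)**2 = 23**2 = 529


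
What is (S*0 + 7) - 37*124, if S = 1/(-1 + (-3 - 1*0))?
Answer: -4581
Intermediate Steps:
S = -1/4 (S = 1/(-1 + (-3 + 0)) = 1/(-1 - 3) = 1/(-4) = -1/4 ≈ -0.25000)
(S*0 + 7) - 37*124 = (-1/4*0 + 7) - 37*124 = (0 + 7) - 4588 = 7 - 4588 = -4581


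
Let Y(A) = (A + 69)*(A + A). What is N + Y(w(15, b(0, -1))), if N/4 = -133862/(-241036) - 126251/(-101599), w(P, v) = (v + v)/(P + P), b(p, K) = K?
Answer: -2753783254438/1377507181725 ≈ -1.9991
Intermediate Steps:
w(P, v) = v/P (w(P, v) = (2*v)/((2*P)) = (2*v)*(1/(2*P)) = v/P)
N = 44031281374/6122254141 (N = 4*(-133862/(-241036) - 126251/(-101599)) = 4*(-133862*(-1/241036) - 126251*(-1/101599)) = 4*(66931/120518 + 126251/101599) = 4*(22015640687/12244508282) = 44031281374/6122254141 ≈ 7.1920)
Y(A) = 2*A*(69 + A) (Y(A) = (69 + A)*(2*A) = 2*A*(69 + A))
N + Y(w(15, b(0, -1))) = 44031281374/6122254141 + 2*(-1/15)*(69 - 1/15) = 44031281374/6122254141 + 2*(-1/15)*(1034/15) = 44031281374/6122254141 - 2068/225 = -2753783254438/1377507181725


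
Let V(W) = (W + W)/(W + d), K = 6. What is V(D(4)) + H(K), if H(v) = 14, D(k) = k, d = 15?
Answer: 274/19 ≈ 14.421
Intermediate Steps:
V(W) = 2*W/(15 + W) (V(W) = (W + W)/(W + 15) = (2*W)/(15 + W) = 2*W/(15 + W))
V(D(4)) + H(K) = 2*4/(15 + 4) + 14 = 2*4/19 + 14 = 2*4*(1/19) + 14 = 8/19 + 14 = 274/19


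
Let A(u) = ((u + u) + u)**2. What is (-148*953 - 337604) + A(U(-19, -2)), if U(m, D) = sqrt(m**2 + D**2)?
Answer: -475363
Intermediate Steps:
U(m, D) = sqrt(D**2 + m**2)
A(u) = 9*u**2 (A(u) = (2*u + u)**2 = (3*u)**2 = 9*u**2)
(-148*953 - 337604) + A(U(-19, -2)) = (-148*953 - 337604) + 9*(sqrt((-2)**2 + (-19)**2))**2 = (-141044 - 337604) + 9*(sqrt(4 + 361))**2 = -478648 + 9*(sqrt(365))**2 = -478648 + 9*365 = -478648 + 3285 = -475363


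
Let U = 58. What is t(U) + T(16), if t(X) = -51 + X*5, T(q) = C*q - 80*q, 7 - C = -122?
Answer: 1023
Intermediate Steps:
C = 129 (C = 7 - 1*(-122) = 7 + 122 = 129)
T(q) = 49*q (T(q) = 129*q - 80*q = 49*q)
t(X) = -51 + 5*X
t(U) + T(16) = (-51 + 5*58) + 49*16 = (-51 + 290) + 784 = 239 + 784 = 1023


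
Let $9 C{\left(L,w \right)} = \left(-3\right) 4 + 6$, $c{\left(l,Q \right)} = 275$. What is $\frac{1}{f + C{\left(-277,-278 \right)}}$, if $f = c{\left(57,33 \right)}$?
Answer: $\frac{3}{823} \approx 0.0036452$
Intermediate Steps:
$f = 275$
$C{\left(L,w \right)} = - \frac{2}{3}$ ($C{\left(L,w \right)} = \frac{\left(-3\right) 4 + 6}{9} = \frac{-12 + 6}{9} = \frac{1}{9} \left(-6\right) = - \frac{2}{3}$)
$\frac{1}{f + C{\left(-277,-278 \right)}} = \frac{1}{275 - \frac{2}{3}} = \frac{1}{\frac{823}{3}} = \frac{3}{823}$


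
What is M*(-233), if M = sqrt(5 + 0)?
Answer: -233*sqrt(5) ≈ -521.00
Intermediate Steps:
M = sqrt(5) ≈ 2.2361
M*(-233) = sqrt(5)*(-233) = -233*sqrt(5)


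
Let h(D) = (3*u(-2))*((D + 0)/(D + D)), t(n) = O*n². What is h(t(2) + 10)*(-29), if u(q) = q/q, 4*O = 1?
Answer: -87/2 ≈ -43.500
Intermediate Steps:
O = ¼ (O = (¼)*1 = ¼ ≈ 0.25000)
u(q) = 1
t(n) = n²/4
h(D) = 3/2 (h(D) = (3*1)*((D + 0)/(D + D)) = 3*(D/((2*D))) = 3*(D*(1/(2*D))) = 3*(½) = 3/2)
h(t(2) + 10)*(-29) = (3/2)*(-29) = -87/2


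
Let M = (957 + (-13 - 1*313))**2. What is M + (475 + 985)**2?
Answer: 2529761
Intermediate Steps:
M = 398161 (M = (957 + (-13 - 313))**2 = (957 - 326)**2 = 631**2 = 398161)
M + (475 + 985)**2 = 398161 + (475 + 985)**2 = 398161 + 1460**2 = 398161 + 2131600 = 2529761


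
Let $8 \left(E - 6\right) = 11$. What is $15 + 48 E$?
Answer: $369$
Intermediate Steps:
$E = \frac{59}{8}$ ($E = 6 + \frac{1}{8} \cdot 11 = 6 + \frac{11}{8} = \frac{59}{8} \approx 7.375$)
$15 + 48 E = 15 + 48 \cdot \frac{59}{8} = 15 + 354 = 369$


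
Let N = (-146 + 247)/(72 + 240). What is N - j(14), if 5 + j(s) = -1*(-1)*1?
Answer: 1349/312 ≈ 4.3237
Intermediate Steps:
N = 101/312 ≈ 0.32372
j(s) = -4 (j(s) = -5 - 1*(-1)*1 = -5 + 1*1 = -5 + 1 = -4)
N - j(14) = 101/312 - 1*(-4) = 101/312 + 4 = 1349/312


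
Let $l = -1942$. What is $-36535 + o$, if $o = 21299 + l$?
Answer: $-17178$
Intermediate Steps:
$o = 19357$ ($o = 21299 - 1942 = 19357$)
$-36535 + o = -36535 + 19357 = -17178$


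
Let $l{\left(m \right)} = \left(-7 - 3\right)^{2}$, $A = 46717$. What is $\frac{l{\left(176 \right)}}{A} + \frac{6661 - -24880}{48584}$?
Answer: $\frac{1478359297}{2269698728} \approx 0.65135$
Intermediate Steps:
$l{\left(m \right)} = 100$ ($l{\left(m \right)} = \left(-10\right)^{2} = 100$)
$\frac{l{\left(176 \right)}}{A} + \frac{6661 - -24880}{48584} = \frac{100}{46717} + \frac{6661 - -24880}{48584} = 100 \cdot \frac{1}{46717} + \left(6661 + 24880\right) \frac{1}{48584} = \frac{100}{46717} + 31541 \cdot \frac{1}{48584} = \frac{100}{46717} + \frac{31541}{48584} = \frac{1478359297}{2269698728}$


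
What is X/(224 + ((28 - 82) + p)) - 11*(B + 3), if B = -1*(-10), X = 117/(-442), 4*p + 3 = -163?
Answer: -624776/4369 ≈ -143.00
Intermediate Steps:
p = -83/2 (p = -3/4 + (1/4)*(-163) = -3/4 - 163/4 = -83/2 ≈ -41.500)
X = -9/34 (X = 117*(-1/442) = -9/34 ≈ -0.26471)
B = 10
X/(224 + ((28 - 82) + p)) - 11*(B + 3) = -9/34/(224 + ((28 - 82) - 83/2)) - 11*(10 + 3) = -9/34/(224 + (-54 - 83/2)) - 11*13 = -9/34/(224 - 191/2) - 143 = -9/34/(257/2) - 143 = (2/257)*(-9/34) - 143 = -9/4369 - 143 = -624776/4369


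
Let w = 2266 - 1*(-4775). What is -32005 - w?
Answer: -39046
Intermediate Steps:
w = 7041 (w = 2266 + 4775 = 7041)
-32005 - w = -32005 - 1*7041 = -32005 - 7041 = -39046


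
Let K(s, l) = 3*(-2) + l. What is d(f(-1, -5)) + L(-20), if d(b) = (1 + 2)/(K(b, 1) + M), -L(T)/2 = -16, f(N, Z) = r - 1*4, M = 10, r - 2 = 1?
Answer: 163/5 ≈ 32.600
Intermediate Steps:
r = 3 (r = 2 + 1 = 3)
K(s, l) = -6 + l
f(N, Z) = -1 (f(N, Z) = 3 - 1*4 = 3 - 4 = -1)
L(T) = 32 (L(T) = -2*(-16) = 32)
d(b) = ⅗ (d(b) = (1 + 2)/((-6 + 1) + 10) = 3/(-5 + 10) = 3/5 = 3*(⅕) = ⅗)
d(f(-1, -5)) + L(-20) = ⅗ + 32 = 163/5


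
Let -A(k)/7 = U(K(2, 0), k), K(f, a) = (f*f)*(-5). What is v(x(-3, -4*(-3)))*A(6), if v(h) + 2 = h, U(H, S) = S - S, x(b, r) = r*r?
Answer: 0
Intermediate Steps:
x(b, r) = r**2
K(f, a) = -5*f**2 (K(f, a) = f**2*(-5) = -5*f**2)
U(H, S) = 0
A(k) = 0 (A(k) = -7*0 = 0)
v(h) = -2 + h
v(x(-3, -4*(-3)))*A(6) = (-2 + (-4*(-3))**2)*0 = (-2 + 12**2)*0 = (-2 + 144)*0 = 142*0 = 0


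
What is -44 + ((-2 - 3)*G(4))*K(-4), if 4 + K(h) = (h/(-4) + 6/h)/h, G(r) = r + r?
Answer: 111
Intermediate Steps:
G(r) = 2*r
K(h) = -4 + (6/h - h/4)/h (K(h) = -4 + (h/(-4) + 6/h)/h = -4 + (h*(-¼) + 6/h)/h = -4 + (-h/4 + 6/h)/h = -4 + (6/h - h/4)/h)
-44 + ((-2 - 3)*G(4))*K(-4) = -44 + ((-2 - 3)*(2*4))*(-17/4 + 6/(-4)²) = -44 + (-5*8)*(-17/4 + 6*(1/16)) = -44 - 40*(-17/4 + 3/8) = -44 - 40*(-31/8) = -44 + 155 = 111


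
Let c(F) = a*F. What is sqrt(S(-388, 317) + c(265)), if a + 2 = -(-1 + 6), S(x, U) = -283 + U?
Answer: I*sqrt(1821) ≈ 42.673*I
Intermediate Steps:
a = -7 (a = -2 - (-1 + 6) = -2 - 1*5 = -2 - 5 = -7)
c(F) = -7*F
sqrt(S(-388, 317) + c(265)) = sqrt((-283 + 317) - 7*265) = sqrt(34 - 1855) = sqrt(-1821) = I*sqrt(1821)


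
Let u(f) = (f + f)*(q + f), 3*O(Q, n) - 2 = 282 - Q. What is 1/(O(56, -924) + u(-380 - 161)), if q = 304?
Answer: 1/256510 ≈ 3.8985e-6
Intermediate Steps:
O(Q, n) = 284/3 - Q/3 (O(Q, n) = ⅔ + (282 - Q)/3 = ⅔ + (94 - Q/3) = 284/3 - Q/3)
u(f) = 2*f*(304 + f) (u(f) = (f + f)*(304 + f) = (2*f)*(304 + f) = 2*f*(304 + f))
1/(O(56, -924) + u(-380 - 161)) = 1/((284/3 - ⅓*56) + 2*(-380 - 161)*(304 + (-380 - 161))) = 1/((284/3 - 56/3) + 2*(-541)*(304 - 541)) = 1/(76 + 2*(-541)*(-237)) = 1/(76 + 256434) = 1/256510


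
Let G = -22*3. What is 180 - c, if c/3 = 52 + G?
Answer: 222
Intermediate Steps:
G = -66
c = -42 (c = 3*(52 - 66) = 3*(-14) = -42)
180 - c = 180 - 1*(-42) = 180 + 42 = 222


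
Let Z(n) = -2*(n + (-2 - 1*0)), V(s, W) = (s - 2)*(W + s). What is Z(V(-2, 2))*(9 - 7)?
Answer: 8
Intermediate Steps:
V(s, W) = (-2 + s)*(W + s)
Z(n) = 4 - 2*n (Z(n) = -2*(n + (-2 + 0)) = -2*(n - 2) = -2*(-2 + n) = 4 - 2*n)
Z(V(-2, 2))*(9 - 7) = (4 - 2*((-2)**2 - 2*2 - 2*(-2) + 2*(-2)))*(9 - 7) = (4 - 2*(4 - 4 + 4 - 4))*2 = (4 - 2*0)*2 = (4 + 0)*2 = 4*2 = 8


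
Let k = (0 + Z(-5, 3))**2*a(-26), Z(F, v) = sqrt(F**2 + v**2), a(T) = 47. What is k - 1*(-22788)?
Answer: 24386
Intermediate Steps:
k = 1598 (k = (0 + sqrt((-5)**2 + 3**2))**2*47 = (0 + sqrt(25 + 9))**2*47 = (0 + sqrt(34))**2*47 = (sqrt(34))**2*47 = 34*47 = 1598)
k - 1*(-22788) = 1598 - 1*(-22788) = 1598 + 22788 = 24386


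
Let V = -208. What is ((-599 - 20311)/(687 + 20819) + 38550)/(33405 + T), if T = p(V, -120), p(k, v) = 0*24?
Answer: 27634513/23946931 ≈ 1.1540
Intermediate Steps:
p(k, v) = 0
T = 0
((-599 - 20311)/(687 + 20819) + 38550)/(33405 + T) = ((-599 - 20311)/(687 + 20819) + 38550)/(33405 + 0) = (-20910/21506 + 38550)/33405 = (-20910*1/21506 + 38550)*(1/33405) = (-10455/10753 + 38550)*(1/33405) = (414517695/10753)*(1/33405) = 27634513/23946931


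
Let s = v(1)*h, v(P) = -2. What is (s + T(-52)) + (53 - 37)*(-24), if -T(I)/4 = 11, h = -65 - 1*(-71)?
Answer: -440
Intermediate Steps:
h = 6 (h = -65 + 71 = 6)
T(I) = -44 (T(I) = -4*11 = -44)
s = -12 (s = -2*6 = -12)
(s + T(-52)) + (53 - 37)*(-24) = (-12 - 44) + (53 - 37)*(-24) = -56 + 16*(-24) = -56 - 384 = -440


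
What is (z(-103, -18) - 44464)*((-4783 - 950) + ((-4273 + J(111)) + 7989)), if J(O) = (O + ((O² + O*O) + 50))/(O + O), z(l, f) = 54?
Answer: 9392071055/111 ≈ 8.4613e+7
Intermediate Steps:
J(O) = (50 + O + 2*O²)/(2*O) (J(O) = (O + ((O² + O²) + 50))/((2*O)) = (O + (2*O² + 50))*(1/(2*O)) = (O + (50 + 2*O²))*(1/(2*O)) = (50 + O + 2*O²)*(1/(2*O)) = (50 + O + 2*O²)/(2*O))
(z(-103, -18) - 44464)*((-4783 - 950) + ((-4273 + J(111)) + 7989)) = (54 - 44464)*((-4783 - 950) + ((-4273 + (½ + 111 + 25/111)) + 7989)) = -44410*(-5733 + ((-4273 + (½ + 111 + 25*(1/111))) + 7989)) = -44410*(-5733 + ((-4273 + (½ + 111 + 25/111)) + 7989)) = -44410*(-5733 + ((-4273 + 24803/222) + 7989)) = -44410*(-5733 + (-923803/222 + 7989)) = -44410*(-5733 + 849755/222) = -44410*(-422971/222) = 9392071055/111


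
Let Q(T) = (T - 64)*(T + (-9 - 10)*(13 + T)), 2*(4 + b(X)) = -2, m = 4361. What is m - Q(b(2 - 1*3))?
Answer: -6472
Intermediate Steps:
b(X) = -5 (b(X) = -4 + (½)*(-2) = -4 - 1 = -5)
Q(T) = (-247 - 18*T)*(-64 + T) (Q(T) = (-64 + T)*(T - 19*(13 + T)) = (-64 + T)*(T + (-247 - 19*T)) = (-64 + T)*(-247 - 18*T) = (-247 - 18*T)*(-64 + T))
m - Q(b(2 - 1*3)) = 4361 - (15808 - 18*(-5)² + 905*(-5)) = 4361 - (15808 - 18*25 - 4525) = 4361 - (15808 - 450 - 4525) = 4361 - 1*10833 = 4361 - 10833 = -6472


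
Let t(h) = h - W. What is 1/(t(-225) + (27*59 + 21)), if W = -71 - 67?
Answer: 1/1527 ≈ 0.00065488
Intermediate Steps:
W = -138
t(h) = 138 + h (t(h) = h - 1*(-138) = h + 138 = 138 + h)
1/(t(-225) + (27*59 + 21)) = 1/((138 - 225) + (27*59 + 21)) = 1/(-87 + (1593 + 21)) = 1/(-87 + 1614) = 1/1527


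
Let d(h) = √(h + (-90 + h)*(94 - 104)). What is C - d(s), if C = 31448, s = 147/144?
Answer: 31448 - √14253/4 ≈ 31418.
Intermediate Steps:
s = 49/48 (s = 147*(1/144) = 49/48 ≈ 1.0208)
d(h) = √(900 - 9*h) (d(h) = √(h + (-90 + h)*(-10)) = √(h + (900 - 10*h)) = √(900 - 9*h))
C - d(s) = 31448 - 3*√(100 - 1*49/48) = 31448 - 3*√(100 - 49/48) = 31448 - 3*√(4751/48) = 31448 - 3*√14253/12 = 31448 - √14253/4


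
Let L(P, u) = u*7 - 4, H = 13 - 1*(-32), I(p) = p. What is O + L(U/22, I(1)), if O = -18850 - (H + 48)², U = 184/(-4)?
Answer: -27496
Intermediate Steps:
U = -46 (U = 184*(-¼) = -46)
H = 45 (H = 13 + 32 = 45)
L(P, u) = -4 + 7*u (L(P, u) = 7*u - 4 = -4 + 7*u)
O = -27499 (O = -18850 - (45 + 48)² = -18850 - 1*93² = -18850 - 1*8649 = -18850 - 8649 = -27499)
O + L(U/22, I(1)) = -27499 + (-4 + 7*1) = -27499 + (-4 + 7) = -27499 + 3 = -27496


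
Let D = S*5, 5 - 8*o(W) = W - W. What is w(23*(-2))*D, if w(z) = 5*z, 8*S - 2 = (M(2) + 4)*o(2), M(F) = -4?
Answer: -575/2 ≈ -287.50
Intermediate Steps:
o(W) = 5/8 (o(W) = 5/8 - (W - W)/8 = 5/8 - ⅛*0 = 5/8 + 0 = 5/8)
S = ¼ (S = ¼ + ((-4 + 4)*(5/8))/8 = ¼ + (0*(5/8))/8 = ¼ + (⅛)*0 = ¼ + 0 = ¼ ≈ 0.25000)
D = 5/4 (D = (¼)*5 = 5/4 ≈ 1.2500)
w(23*(-2))*D = (5*(23*(-2)))*(5/4) = (5*(-46))*(5/4) = -230*5/4 = -575/2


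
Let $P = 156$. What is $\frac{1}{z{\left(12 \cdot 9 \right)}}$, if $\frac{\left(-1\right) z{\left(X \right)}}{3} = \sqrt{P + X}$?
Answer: $- \frac{\sqrt{66}}{396} \approx -0.020515$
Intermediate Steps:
$z{\left(X \right)} = - 3 \sqrt{156 + X}$
$\frac{1}{z{\left(12 \cdot 9 \right)}} = \frac{1}{\left(-3\right) \sqrt{156 + 12 \cdot 9}} = \frac{1}{\left(-3\right) \sqrt{156 + 108}} = \frac{1}{\left(-3\right) \sqrt{264}} = \frac{1}{\left(-3\right) 2 \sqrt{66}} = \frac{1}{\left(-6\right) \sqrt{66}} = - \frac{\sqrt{66}}{396}$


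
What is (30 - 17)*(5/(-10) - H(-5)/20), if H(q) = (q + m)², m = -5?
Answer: -143/2 ≈ -71.500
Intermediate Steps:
H(q) = (-5 + q)² (H(q) = (q - 5)² = (-5 + q)²)
(30 - 17)*(5/(-10) - H(-5)/20) = (30 - 17)*(5/(-10) - (-5 - 5)²/20) = 13*(5*(-⅒) - 1*(-10)²*(1/20)) = 13*(-½ - 1*100*(1/20)) = 13*(-½ - 100*1/20) = 13*(-½ - 5) = 13*(-11/2) = -143/2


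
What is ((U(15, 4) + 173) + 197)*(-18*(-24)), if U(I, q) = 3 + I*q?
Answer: 187056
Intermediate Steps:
((U(15, 4) + 173) + 197)*(-18*(-24)) = (((3 + 15*4) + 173) + 197)*(-18*(-24)) = (((3 + 60) + 173) + 197)*432 = ((63 + 173) + 197)*432 = (236 + 197)*432 = 433*432 = 187056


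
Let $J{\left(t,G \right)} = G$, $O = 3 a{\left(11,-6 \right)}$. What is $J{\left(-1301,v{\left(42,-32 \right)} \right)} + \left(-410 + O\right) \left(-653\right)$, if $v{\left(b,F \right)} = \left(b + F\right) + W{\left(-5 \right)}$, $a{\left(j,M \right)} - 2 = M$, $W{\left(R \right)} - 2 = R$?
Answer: $275573$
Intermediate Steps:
$W{\left(R \right)} = 2 + R$
$a{\left(j,M \right)} = 2 + M$
$v{\left(b,F \right)} = -3 + F + b$ ($v{\left(b,F \right)} = \left(b + F\right) + \left(2 - 5\right) = \left(F + b\right) - 3 = -3 + F + b$)
$O = -12$ ($O = 3 \left(2 - 6\right) = 3 \left(-4\right) = -12$)
$J{\left(-1301,v{\left(42,-32 \right)} \right)} + \left(-410 + O\right) \left(-653\right) = \left(-3 - 32 + 42\right) + \left(-410 - 12\right) \left(-653\right) = 7 - -275566 = 7 + 275566 = 275573$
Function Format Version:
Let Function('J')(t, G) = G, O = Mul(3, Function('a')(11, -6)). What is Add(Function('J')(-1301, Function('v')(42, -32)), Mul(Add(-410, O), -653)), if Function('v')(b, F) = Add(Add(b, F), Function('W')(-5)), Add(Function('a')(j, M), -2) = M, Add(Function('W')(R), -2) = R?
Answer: 275573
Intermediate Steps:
Function('W')(R) = Add(2, R)
Function('a')(j, M) = Add(2, M)
Function('v')(b, F) = Add(-3, F, b) (Function('v')(b, F) = Add(Add(b, F), Add(2, -5)) = Add(Add(F, b), -3) = Add(-3, F, b))
O = -12 (O = Mul(3, Add(2, -6)) = Mul(3, -4) = -12)
Add(Function('J')(-1301, Function('v')(42, -32)), Mul(Add(-410, O), -653)) = Add(Add(-3, -32, 42), Mul(Add(-410, -12), -653)) = Add(7, Mul(-422, -653)) = Add(7, 275566) = 275573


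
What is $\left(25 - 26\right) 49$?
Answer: $-49$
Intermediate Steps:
$\left(25 - 26\right) 49 = \left(-1\right) 49 = -49$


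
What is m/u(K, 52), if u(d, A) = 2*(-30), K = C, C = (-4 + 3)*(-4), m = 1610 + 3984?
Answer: -2797/30 ≈ -93.233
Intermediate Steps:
m = 5594
C = 4 (C = -1*(-4) = 4)
K = 4
u(d, A) = -60
m/u(K, 52) = 5594/(-60) = 5594*(-1/60) = -2797/30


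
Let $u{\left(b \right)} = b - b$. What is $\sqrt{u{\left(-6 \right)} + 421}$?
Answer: $\sqrt{421} \approx 20.518$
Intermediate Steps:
$u{\left(b \right)} = 0$
$\sqrt{u{\left(-6 \right)} + 421} = \sqrt{0 + 421} = \sqrt{421}$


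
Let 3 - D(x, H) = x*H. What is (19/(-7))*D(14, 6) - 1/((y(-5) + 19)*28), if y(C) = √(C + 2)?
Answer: 2240765/10192 + I*√3/10192 ≈ 219.86 + 0.00016994*I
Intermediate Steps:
y(C) = √(2 + C)
D(x, H) = 3 - H*x (D(x, H) = 3 - x*H = 3 - H*x)
(19/(-7))*D(14, 6) - 1/((y(-5) + 19)*28) = (19/(-7))*(3 - 1*6*14) - 1/((√(2 - 5) + 19)*28) = (19*(-⅐))*(3 - 84) - 1/((√(-3) + 19)*28) = -19/7*(-81) - 1/((I*√3 + 19)*28) = 1539/7 - 1/((19 + I*√3)*28) = 1539/7 - 1/(532 + 28*I*√3)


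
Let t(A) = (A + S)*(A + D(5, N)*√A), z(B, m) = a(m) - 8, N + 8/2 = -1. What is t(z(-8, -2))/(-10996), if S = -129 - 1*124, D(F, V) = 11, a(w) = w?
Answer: -1315/5498 + 2893*I*√10/10996 ≈ -0.23918 + 0.83198*I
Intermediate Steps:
N = -5 (N = -4 - 1 = -5)
z(B, m) = -8 + m (z(B, m) = m - 8 = -8 + m)
S = -253 (S = -129 - 124 = -253)
t(A) = (-253 + A)*(A + 11*√A) (t(A) = (A - 253)*(A + 11*√A) = (-253 + A)*(A + 11*√A))
t(z(-8, -2))/(-10996) = ((-8 - 2)² - 2783*√(-8 - 2) - 253*(-8 - 2) + 11*(-8 - 2)^(3/2))/(-10996) = ((-10)² - 2783*I*√10 - 253*(-10) + 11*(-10)^(3/2))*(-1/10996) = (100 - 2783*I*√10 + 2530 + 11*(-10*I*√10))*(-1/10996) = (100 - 2783*I*√10 + 2530 - 110*I*√10)*(-1/10996) = (2630 - 2893*I*√10)*(-1/10996) = -1315/5498 + 2893*I*√10/10996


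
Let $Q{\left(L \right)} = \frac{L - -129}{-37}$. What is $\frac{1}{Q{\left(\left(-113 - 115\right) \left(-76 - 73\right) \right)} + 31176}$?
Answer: $\frac{37}{1119411} \approx 3.3053 \cdot 10^{-5}$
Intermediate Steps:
$Q{\left(L \right)} = - \frac{129}{37} - \frac{L}{37}$ ($Q{\left(L \right)} = \left(L + 129\right) \left(- \frac{1}{37}\right) = \left(129 + L\right) \left(- \frac{1}{37}\right) = - \frac{129}{37} - \frac{L}{37}$)
$\frac{1}{Q{\left(\left(-113 - 115\right) \left(-76 - 73\right) \right)} + 31176} = \frac{1}{\left(- \frac{129}{37} - \frac{\left(-113 - 115\right) \left(-76 - 73\right)}{37}\right) + 31176} = \frac{1}{\left(- \frac{129}{37} - \frac{\left(-228\right) \left(-149\right)}{37}\right) + 31176} = \frac{1}{\left(- \frac{129}{37} - \frac{33972}{37}\right) + 31176} = \frac{1}{- \frac{34101}{37} + 31176} = \frac{1}{\frac{1119411}{37}} = \frac{37}{1119411}$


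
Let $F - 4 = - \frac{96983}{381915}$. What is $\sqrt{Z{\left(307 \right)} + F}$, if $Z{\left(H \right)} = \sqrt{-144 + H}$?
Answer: $\frac{\sqrt{6745642055 + 1800729225 \sqrt{163}}}{42435} \approx 4.0636$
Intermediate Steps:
$F = \frac{1430677}{381915}$ ($F = 4 - \frac{96983}{381915} = \frac{1430677}{381915} \approx 3.7461$)
$\sqrt{Z{\left(307 \right)} + F} = \sqrt{\sqrt{-144 + 307} + \frac{1430677}{381915}} = \sqrt{\sqrt{163} + \frac{1430677}{381915}} = \sqrt{\frac{1430677}{381915} + \sqrt{163}}$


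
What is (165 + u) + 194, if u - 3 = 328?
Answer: 690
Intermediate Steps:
u = 331 (u = 3 + 328 = 331)
(165 + u) + 194 = (165 + 331) + 194 = 496 + 194 = 690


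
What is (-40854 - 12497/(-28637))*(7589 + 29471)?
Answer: -43357364947060/28637 ≈ -1.5140e+9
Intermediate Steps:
(-40854 - 12497/(-28637))*(7589 + 29471) = (-40854 - 12497*(-1/28637))*37060 = (-40854 + 12497/28637)*37060 = -1169923501/28637*37060 = -43357364947060/28637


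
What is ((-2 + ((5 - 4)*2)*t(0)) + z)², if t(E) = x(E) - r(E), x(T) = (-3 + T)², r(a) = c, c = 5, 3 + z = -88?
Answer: 7225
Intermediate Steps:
z = -91 (z = -3 - 88 = -91)
r(a) = 5
t(E) = -5 + (-3 + E)² (t(E) = (-3 + E)² - 1*5 = (-3 + E)² - 5 = -5 + (-3 + E)²)
((-2 + ((5 - 4)*2)*t(0)) + z)² = ((-2 + ((5 - 4)*2)*(-5 + (-3 + 0)²)) - 91)² = ((-2 + (1*2)*(-5 + (-3)²)) - 91)² = ((-2 + 2*(-5 + 9)) - 91)² = ((-2 + 2*4) - 91)² = ((-2 + 8) - 91)² = (6 - 91)² = (-85)² = 7225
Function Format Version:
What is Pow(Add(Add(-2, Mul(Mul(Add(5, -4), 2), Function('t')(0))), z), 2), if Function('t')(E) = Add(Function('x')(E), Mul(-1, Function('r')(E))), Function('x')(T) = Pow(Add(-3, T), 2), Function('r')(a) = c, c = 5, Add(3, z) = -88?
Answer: 7225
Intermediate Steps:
z = -91 (z = Add(-3, -88) = -91)
Function('r')(a) = 5
Function('t')(E) = Add(-5, Pow(Add(-3, E), 2)) (Function('t')(E) = Add(Pow(Add(-3, E), 2), Mul(-1, 5)) = Add(Pow(Add(-3, E), 2), -5) = Add(-5, Pow(Add(-3, E), 2)))
Pow(Add(Add(-2, Mul(Mul(Add(5, -4), 2), Function('t')(0))), z), 2) = Pow(Add(Add(-2, Mul(Mul(Add(5, -4), 2), Add(-5, Pow(Add(-3, 0), 2)))), -91), 2) = Pow(Add(Add(-2, Mul(Mul(1, 2), Add(-5, Pow(-3, 2)))), -91), 2) = Pow(Add(Add(-2, Mul(2, Add(-5, 9))), -91), 2) = Pow(Add(Add(-2, Mul(2, 4)), -91), 2) = Pow(Add(Add(-2, 8), -91), 2) = Pow(Add(6, -91), 2) = Pow(-85, 2) = 7225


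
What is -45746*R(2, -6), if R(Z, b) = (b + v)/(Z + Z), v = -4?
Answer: 114365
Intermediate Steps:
R(Z, b) = (-4 + b)/(2*Z) (R(Z, b) = (b - 4)/(Z + Z) = (-4 + b)/((2*Z)) = (-4 + b)*(1/(2*Z)) = (-4 + b)/(2*Z))
-45746*R(2, -6) = -22873*(-4 - 6)/2 = -22873*(-10)/2 = -45746*(-5/2) = 114365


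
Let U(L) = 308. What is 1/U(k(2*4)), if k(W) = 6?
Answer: 1/308 ≈ 0.0032468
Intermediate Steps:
1/U(k(2*4)) = 1/308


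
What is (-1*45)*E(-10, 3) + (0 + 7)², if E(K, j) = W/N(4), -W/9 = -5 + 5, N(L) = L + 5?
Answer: 49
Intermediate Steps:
N(L) = 5 + L
W = 0 (W = -9*(-5 + 5) = -9*0 = 0)
E(K, j) = 0 (E(K, j) = 0/(5 + 4) = 0/9 = 0*(⅑) = 0)
(-1*45)*E(-10, 3) + (0 + 7)² = -1*45*0 + (0 + 7)² = -45*0 + 7² = 0 + 49 = 49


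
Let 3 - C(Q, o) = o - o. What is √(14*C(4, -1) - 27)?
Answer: √15 ≈ 3.8730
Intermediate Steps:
C(Q, o) = 3 (C(Q, o) = 3 - (o - o) = 3 - 1*0 = 3 + 0 = 3)
√(14*C(4, -1) - 27) = √(14*3 - 27) = √(42 - 27) = √15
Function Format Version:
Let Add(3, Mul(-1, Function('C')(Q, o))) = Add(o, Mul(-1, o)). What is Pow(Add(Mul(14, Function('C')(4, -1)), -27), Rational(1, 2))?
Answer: Pow(15, Rational(1, 2)) ≈ 3.8730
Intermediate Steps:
Function('C')(Q, o) = 3 (Function('C')(Q, o) = Add(3, Mul(-1, Add(o, Mul(-1, o)))) = Add(3, Mul(-1, 0)) = Add(3, 0) = 3)
Pow(Add(Mul(14, Function('C')(4, -1)), -27), Rational(1, 2)) = Pow(Add(Mul(14, 3), -27), Rational(1, 2)) = Pow(Add(42, -27), Rational(1, 2)) = Pow(15, Rational(1, 2))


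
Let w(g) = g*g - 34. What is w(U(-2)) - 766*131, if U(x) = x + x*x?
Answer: -100376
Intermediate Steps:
U(x) = x + x**2
w(g) = -34 + g**2 (w(g) = g**2 - 34 = -34 + g**2)
w(U(-2)) - 766*131 = (-34 + (-2*(1 - 2))**2) - 766*131 = (-34 + (-2*(-1))**2) - 100346 = (-34 + 2**2) - 100346 = (-34 + 4) - 100346 = -30 - 100346 = -100376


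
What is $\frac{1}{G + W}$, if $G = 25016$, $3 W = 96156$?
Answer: $\frac{1}{57068} \approx 1.7523 \cdot 10^{-5}$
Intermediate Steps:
$W = 32052$ ($W = \frac{1}{3} \cdot 96156 = 32052$)
$\frac{1}{G + W} = \frac{1}{25016 + 32052} = \frac{1}{57068}$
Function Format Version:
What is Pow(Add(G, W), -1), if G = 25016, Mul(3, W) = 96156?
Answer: Rational(1, 57068) ≈ 1.7523e-5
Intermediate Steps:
W = 32052 (W = Mul(Rational(1, 3), 96156) = 32052)
Pow(Add(G, W), -1) = Pow(Add(25016, 32052), -1) = Pow(57068, -1) = Rational(1, 57068)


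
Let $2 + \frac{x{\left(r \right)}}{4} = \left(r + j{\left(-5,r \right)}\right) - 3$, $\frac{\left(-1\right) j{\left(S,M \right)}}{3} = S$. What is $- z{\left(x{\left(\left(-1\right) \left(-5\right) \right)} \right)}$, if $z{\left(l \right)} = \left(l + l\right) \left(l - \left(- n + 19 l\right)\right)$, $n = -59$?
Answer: $136680$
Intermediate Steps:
$j{\left(S,M \right)} = - 3 S$
$x{\left(r \right)} = 40 + 4 r$ ($x{\left(r \right)} = -8 + 4 \left(\left(r - -15\right) - 3\right) = -8 + 4 \left(\left(r + 15\right) - 3\right) = -8 + 4 \left(\left(15 + r\right) - 3\right) = -8 + 4 \left(12 + r\right) = -8 + \left(48 + 4 r\right) = 40 + 4 r$)
$z{\left(l \right)} = 2 l \left(-59 - 18 l\right)$ ($z{\left(l \right)} = \left(l + l\right) \left(l - \left(59 + 19 l\right)\right) = 2 l \left(l - \left(59 + 19 l\right)\right) = 2 l \left(-59 - 18 l\right)$)
$- z{\left(x{\left(\left(-1\right) \left(-5\right) \right)} \right)} = - \left(-2\right) \left(40 + 4 \left(\left(-1\right) \left(-5\right)\right)\right) \left(59 + 18 \left(40 + 4 \left(\left(-1\right) \left(-5\right)\right)\right)\right) = - \left(-2\right) \left(40 + 4 \cdot 5\right) \left(59 + 18 \left(40 + 4 \cdot 5\right)\right) = - \left(-2\right) \left(40 + 20\right) \left(59 + 18 \left(40 + 20\right)\right) = - \left(-2\right) 60 \left(59 + 18 \cdot 60\right) = - \left(-2\right) 60 \left(59 + 1080\right) = - \left(-2\right) 60 \cdot 1139 = \left(-1\right) \left(-136680\right) = 136680$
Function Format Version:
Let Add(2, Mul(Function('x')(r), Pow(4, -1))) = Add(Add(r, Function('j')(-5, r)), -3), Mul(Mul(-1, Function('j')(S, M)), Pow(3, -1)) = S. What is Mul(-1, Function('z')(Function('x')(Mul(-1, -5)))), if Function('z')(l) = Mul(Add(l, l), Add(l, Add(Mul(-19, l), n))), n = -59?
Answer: 136680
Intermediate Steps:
Function('j')(S, M) = Mul(-3, S)
Function('x')(r) = Add(40, Mul(4, r)) (Function('x')(r) = Add(-8, Mul(4, Add(Add(r, Mul(-3, -5)), -3))) = Add(-8, Mul(4, Add(Add(r, 15), -3))) = Add(-8, Mul(4, Add(Add(15, r), -3))) = Add(-8, Mul(4, Add(12, r))) = Add(-8, Add(48, Mul(4, r))) = Add(40, Mul(4, r)))
Function('z')(l) = Mul(2, l, Add(-59, Mul(-18, l))) (Function('z')(l) = Mul(Add(l, l), Add(l, Add(Mul(-19, l), -59))) = Mul(Mul(2, l), Add(l, Add(-59, Mul(-19, l)))) = Mul(Mul(2, l), Add(-59, Mul(-18, l))) = Mul(2, l, Add(-59, Mul(-18, l))))
Mul(-1, Function('z')(Function('x')(Mul(-1, -5)))) = Mul(-1, Mul(-2, Add(40, Mul(4, Mul(-1, -5))), Add(59, Mul(18, Add(40, Mul(4, Mul(-1, -5))))))) = Mul(-1, Mul(-2, Add(40, Mul(4, 5)), Add(59, Mul(18, Add(40, Mul(4, 5)))))) = Mul(-1, Mul(-2, Add(40, 20), Add(59, Mul(18, Add(40, 20))))) = Mul(-1, Mul(-2, 60, Add(59, Mul(18, 60)))) = Mul(-1, Mul(-2, 60, Add(59, 1080))) = Mul(-1, Mul(-2, 60, 1139)) = Mul(-1, -136680) = 136680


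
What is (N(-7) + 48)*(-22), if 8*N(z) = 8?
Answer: -1078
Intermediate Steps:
N(z) = 1 (N(z) = (1/8)*8 = 1)
(N(-7) + 48)*(-22) = (1 + 48)*(-22) = 49*(-22) = -1078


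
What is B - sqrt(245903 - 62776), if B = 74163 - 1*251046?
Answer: -176883 - sqrt(183127) ≈ -1.7731e+5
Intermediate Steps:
B = -176883 (B = 74163 - 251046 = -176883)
B - sqrt(245903 - 62776) = -176883 - sqrt(245903 - 62776) = -176883 - sqrt(183127)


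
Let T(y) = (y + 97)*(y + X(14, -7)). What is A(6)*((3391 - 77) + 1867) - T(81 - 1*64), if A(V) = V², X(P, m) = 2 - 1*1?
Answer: 184464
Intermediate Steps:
X(P, m) = 1 (X(P, m) = 2 - 1 = 1)
T(y) = (1 + y)*(97 + y) (T(y) = (y + 97)*(y + 1) = (97 + y)*(1 + y) = (1 + y)*(97 + y))
A(6)*((3391 - 77) + 1867) - T(81 - 1*64) = 6²*((3391 - 77) + 1867) - (97 + (81 - 1*64)² + 98*(81 - 1*64)) = 36*(3314 + 1867) - (97 + (81 - 64)² + 98*(81 - 64)) = 36*5181 - (97 + 17² + 98*17) = 186516 - (97 + 289 + 1666) = 186516 - 1*2052 = 186516 - 2052 = 184464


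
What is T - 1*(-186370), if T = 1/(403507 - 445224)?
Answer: 7774797289/41717 ≈ 1.8637e+5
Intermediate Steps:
T = -1/41717 (T = 1/(-41717) = -1/41717 ≈ -2.3971e-5)
T - 1*(-186370) = -1/41717 - 1*(-186370) = -1/41717 + 186370 = 7774797289/41717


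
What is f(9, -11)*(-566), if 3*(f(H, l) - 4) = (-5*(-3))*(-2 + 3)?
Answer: -5094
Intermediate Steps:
f(H, l) = 9 (f(H, l) = 4 + ((-5*(-3))*(-2 + 3))/3 = 4 + (15*1)/3 = 4 + (⅓)*15 = 4 + 5 = 9)
f(9, -11)*(-566) = 9*(-566) = -5094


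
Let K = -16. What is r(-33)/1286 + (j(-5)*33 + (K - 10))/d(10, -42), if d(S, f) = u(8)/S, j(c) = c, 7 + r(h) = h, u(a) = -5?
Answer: 245606/643 ≈ 381.97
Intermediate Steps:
r(h) = -7 + h
d(S, f) = -5/S
r(-33)/1286 + (j(-5)*33 + (K - 10))/d(10, -42) = (-7 - 33)/1286 + (-5*33 + (-16 - 10))/((-5/10)) = -40*1/1286 + (-165 - 26)/((-5*⅒)) = -20/643 - 191/(-½) = -20/643 - 191*(-2) = -20/643 + 382 = 245606/643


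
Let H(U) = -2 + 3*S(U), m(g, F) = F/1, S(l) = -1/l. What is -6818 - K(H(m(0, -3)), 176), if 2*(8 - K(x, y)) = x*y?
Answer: -6914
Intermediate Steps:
m(g, F) = F (m(g, F) = F*1 = F)
H(U) = -2 - 3/U (H(U) = -2 + 3*(-1/U) = -2 - 3/U)
K(x, y) = 8 - x*y/2
-6818 - K(H(m(0, -3)), 176) = -6818 - (8 - ½*(-2 - 3/(-3))*176) = -6818 - (8 - ½*(-2 - 3*(-⅓))*176) = -6818 - (8 - ½*(-2 + 1)*176) = -6818 - (8 - ½*(-1)*176) = -6818 - (8 + 88) = -6818 - 1*96 = -6818 - 96 = -6914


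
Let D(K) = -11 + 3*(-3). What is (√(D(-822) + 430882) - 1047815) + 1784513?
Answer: 736698 + √430862 ≈ 7.3735e+5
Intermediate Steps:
D(K) = -20 (D(K) = -11 - 9 = -20)
(√(D(-822) + 430882) - 1047815) + 1784513 = (√(-20 + 430882) - 1047815) + 1784513 = (√430862 - 1047815) + 1784513 = (-1047815 + √430862) + 1784513 = 736698 + √430862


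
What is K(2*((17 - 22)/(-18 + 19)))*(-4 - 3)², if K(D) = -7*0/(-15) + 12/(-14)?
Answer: -42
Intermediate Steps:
K(D) = -6/7 (K(D) = 0*(-1/15) + 12*(-1/14) = 0 - 6/7 = -6/7)
K(2*((17 - 22)/(-18 + 19)))*(-4 - 3)² = -6*(-4 - 3)²/7 = -6/7*(-7)² = -6/7*49 = -42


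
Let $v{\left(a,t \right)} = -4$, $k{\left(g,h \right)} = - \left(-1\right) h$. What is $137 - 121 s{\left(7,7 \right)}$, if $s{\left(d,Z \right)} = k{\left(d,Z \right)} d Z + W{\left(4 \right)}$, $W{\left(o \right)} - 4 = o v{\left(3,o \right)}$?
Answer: $-39914$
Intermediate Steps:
$k{\left(g,h \right)} = h$
$W{\left(o \right)} = 4 - 4 o$ ($W{\left(o \right)} = 4 + o \left(-4\right) = 4 - 4 o$)
$s{\left(d,Z \right)} = -12 + d Z^{2}$ ($s{\left(d,Z \right)} = Z d Z + \left(4 - 16\right) = d Z^{2} + \left(4 - 16\right) = d Z^{2} - 12 = -12 + d Z^{2}$)
$137 - 121 s{\left(7,7 \right)} = 137 - 121 \left(-12 + 7 \cdot 7^{2}\right) = 137 - 121 \left(-12 + 7 \cdot 49\right) = 137 - 121 \left(-12 + 343\right) = 137 - 40051 = -39914$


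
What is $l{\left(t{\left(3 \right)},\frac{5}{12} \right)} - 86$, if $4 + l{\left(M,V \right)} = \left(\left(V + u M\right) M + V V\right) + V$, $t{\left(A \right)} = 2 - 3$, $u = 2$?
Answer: $- \frac{12647}{144} \approx -87.826$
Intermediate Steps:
$t{\left(A \right)} = -1$
$l{\left(M,V \right)} = -4 + V + V^{2} + M \left(V + 2 M\right)$ ($l{\left(M,V \right)} = -4 + \left(\left(\left(V + 2 M\right) M + V V\right) + V\right) = -4 + \left(\left(M \left(V + 2 M\right) + V^{2}\right) + V\right) = -4 + \left(\left(V^{2} + M \left(V + 2 M\right)\right) + V\right) = -4 + \left(V + V^{2} + M \left(V + 2 M\right)\right) = -4 + V + V^{2} + M \left(V + 2 M\right)$)
$l{\left(t{\left(3 \right)},\frac{5}{12} \right)} - 86 = \left(-4 + \frac{5}{12} + \left(\frac{5}{12}\right)^{2} + 2 \left(-1\right)^{2} - \frac{5}{12}\right) - 86 = \left(-4 + 5 \cdot \frac{1}{12} + \left(5 \cdot \frac{1}{12}\right)^{2} + 2 \cdot 1 - 5 \cdot \frac{1}{12}\right) - 86 = \left(-4 + \frac{5}{12} + \left(\frac{5}{12}\right)^{2} + 2 - \frac{5}{12}\right) - 86 = \left(-4 + \frac{5}{12} + \frac{25}{144} + 2 - \frac{5}{12}\right) - 86 = - \frac{263}{144} - 86 = - \frac{12647}{144}$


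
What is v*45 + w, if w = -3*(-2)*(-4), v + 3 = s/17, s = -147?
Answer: -9318/17 ≈ -548.12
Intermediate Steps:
v = -198/17 (v = -3 - 147/17 = -198/17 ≈ -11.647)
w = -24 (w = 6*(-4) = -24)
v*45 + w = -198/17*45 - 24 = -8910/17 - 24 = -9318/17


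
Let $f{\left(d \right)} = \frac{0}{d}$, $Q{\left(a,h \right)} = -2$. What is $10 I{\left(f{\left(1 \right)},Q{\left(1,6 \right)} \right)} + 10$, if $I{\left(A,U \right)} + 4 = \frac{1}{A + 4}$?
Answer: $- \frac{55}{2} \approx -27.5$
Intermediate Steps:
$f{\left(d \right)} = 0$
$I{\left(A,U \right)} = -4 + \frac{1}{4 + A}$ ($I{\left(A,U \right)} = -4 + \frac{1}{A + 4} = -4 + \frac{1}{4 + A}$)
$10 I{\left(f{\left(1 \right)},Q{\left(1,6 \right)} \right)} + 10 = 10 \frac{-15 - 0}{4 + 0} + 10 = 10 \frac{-15 + 0}{4} + 10 = 10 \cdot \frac{1}{4} \left(-15\right) + 10 = 10 \left(- \frac{15}{4}\right) + 10 = - \frac{75}{2} + 10 = - \frac{55}{2}$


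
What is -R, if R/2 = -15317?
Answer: 30634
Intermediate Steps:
R = -30634 (R = 2*(-15317) = -30634)
-R = -1*(-30634) = 30634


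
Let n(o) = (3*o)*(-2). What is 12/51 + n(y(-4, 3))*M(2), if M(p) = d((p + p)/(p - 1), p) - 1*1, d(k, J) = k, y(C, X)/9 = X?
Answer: -8258/17 ≈ -485.76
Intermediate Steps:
y(C, X) = 9*X
M(p) = -1 + 2*p/(-1 + p) (M(p) = (p + p)/(p - 1) - 1*1 = (2*p)/(-1 + p) - 1 = 2*p/(-1 + p) - 1 = -1 + 2*p/(-1 + p))
n(o) = -6*o
12/51 + n(y(-4, 3))*M(2) = 12/51 + (-54*3)*((1 + 2)/(-1 + 2)) = 12*(1/51) + (-6*27)*(3/1) = 4/17 - 162*3 = 4/17 - 486 = -8258/17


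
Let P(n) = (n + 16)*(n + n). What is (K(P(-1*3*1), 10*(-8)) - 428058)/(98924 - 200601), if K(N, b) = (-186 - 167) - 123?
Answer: 428534/101677 ≈ 4.2147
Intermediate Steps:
P(n) = 2*n*(16 + n) (P(n) = (16 + n)*(2*n) = 2*n*(16 + n))
K(N, b) = -476 (K(N, b) = -353 - 123 = -476)
(K(P(-1*3*1), 10*(-8)) - 428058)/(98924 - 200601) = (-476 - 428058)/(98924 - 200601) = -428534/(-101677) = -428534*(-1/101677) = 428534/101677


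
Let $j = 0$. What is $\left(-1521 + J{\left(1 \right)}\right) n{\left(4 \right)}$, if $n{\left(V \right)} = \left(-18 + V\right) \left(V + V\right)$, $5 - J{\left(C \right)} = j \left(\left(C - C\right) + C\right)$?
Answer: $169792$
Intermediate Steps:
$J{\left(C \right)} = 5$ ($J{\left(C \right)} = 5 - 0 \left(\left(C - C\right) + C\right) = 5 - 0 \left(0 + C\right) = 5 - 0 C = 5 - 0 = 5 + 0 = 5$)
$n{\left(V \right)} = 2 V \left(-18 + V\right)$ ($n{\left(V \right)} = \left(-18 + V\right) 2 V = 2 V \left(-18 + V\right)$)
$\left(-1521 + J{\left(1 \right)}\right) n{\left(4 \right)} = \left(-1521 + 5\right) 2 \cdot 4 \left(-18 + 4\right) = - 1516 \cdot 2 \cdot 4 \left(-14\right) = \left(-1516\right) \left(-112\right) = 169792$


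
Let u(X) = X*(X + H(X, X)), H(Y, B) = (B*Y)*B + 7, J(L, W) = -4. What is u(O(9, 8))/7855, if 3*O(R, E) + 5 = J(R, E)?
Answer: 69/7855 ≈ 0.0087842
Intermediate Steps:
H(Y, B) = 7 + Y*B**2 (H(Y, B) = Y*B**2 + 7 = 7 + Y*B**2)
O(R, E) = -3 (O(R, E) = -5/3 + (1/3)*(-4) = -5/3 - 4/3 = -3)
u(X) = X*(7 + X + X**3) (u(X) = X*(X + (7 + X*X**2)) = X*(X + (7 + X**3)) = X*(7 + X + X**3))
u(O(9, 8))/7855 = -3*(7 - 3 + (-3)**3)/7855 = -3*(7 - 3 - 27)*(1/7855) = -3*(-23)*(1/7855) = 69*(1/7855) = 69/7855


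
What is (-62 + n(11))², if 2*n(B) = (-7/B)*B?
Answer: 17161/4 ≈ 4290.3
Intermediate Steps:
n(B) = -7/2 (n(B) = ((-7/B)*B)/2 = (½)*(-7) = -7/2)
(-62 + n(11))² = (-62 - 7/2)² = (-131/2)² = 17161/4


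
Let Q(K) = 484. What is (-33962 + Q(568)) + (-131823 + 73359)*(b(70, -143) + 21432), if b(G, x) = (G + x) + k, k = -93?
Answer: -1243328902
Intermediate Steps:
b(G, x) = -93 + G + x (b(G, x) = (G + x) - 93 = -93 + G + x)
(-33962 + Q(568)) + (-131823 + 73359)*(b(70, -143) + 21432) = (-33962 + 484) + (-131823 + 73359)*((-93 + 70 - 143) + 21432) = -33478 - 58464*(-166 + 21432) = -33478 - 58464*21266 = -33478 - 1243295424 = -1243328902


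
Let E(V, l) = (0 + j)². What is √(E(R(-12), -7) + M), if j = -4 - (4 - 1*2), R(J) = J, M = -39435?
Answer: I*√39399 ≈ 198.49*I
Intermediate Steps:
j = -6 (j = -4 - (4 - 2) = -4 - 1*2 = -4 - 2 = -6)
E(V, l) = 36 (E(V, l) = (0 - 6)² = (-6)² = 36)
√(E(R(-12), -7) + M) = √(36 - 39435) = √(-39399) = I*√39399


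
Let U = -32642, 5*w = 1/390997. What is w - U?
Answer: 63814620371/1954985 ≈ 32642.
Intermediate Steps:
w = 1/1954985 (w = (⅕)/390997 = (⅕)*(1/390997) = 1/1954985 ≈ 5.1151e-7)
w - U = 1/1954985 - 1*(-32642) = 1/1954985 + 32642 = 63814620371/1954985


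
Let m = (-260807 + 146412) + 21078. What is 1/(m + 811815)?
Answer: 1/718498 ≈ 1.3918e-6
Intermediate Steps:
m = -93317 (m = -114395 + 21078 = -93317)
1/(m + 811815) = 1/(-93317 + 811815) = 1/718498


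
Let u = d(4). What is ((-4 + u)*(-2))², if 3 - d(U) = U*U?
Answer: 1156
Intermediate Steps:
d(U) = 3 - U² (d(U) = 3 - U*U = 3 - U²)
u = -13 (u = 3 - 1*4² = 3 - 1*16 = 3 - 16 = -13)
((-4 + u)*(-2))² = ((-4 - 13)*(-2))² = (-17*(-2))² = 34² = 1156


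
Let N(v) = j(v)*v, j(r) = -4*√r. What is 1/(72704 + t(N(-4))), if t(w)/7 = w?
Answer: 71/5162033 - 7*I/165185056 ≈ 1.3754e-5 - 4.2377e-8*I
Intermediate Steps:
N(v) = -4*v^(3/2) (N(v) = (-4*√v)*v = -4*v^(3/2))
t(w) = 7*w
1/(72704 + t(N(-4))) = 1/(72704 + 7*(-(-32)*I)) = 1/(72704 + 7*(32*I)) = 1/(72704 + 224*I) = (72704 - 224*I)/5285921792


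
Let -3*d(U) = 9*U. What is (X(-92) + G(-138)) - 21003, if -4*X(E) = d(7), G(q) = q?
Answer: -84543/4 ≈ -21136.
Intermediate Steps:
d(U) = -3*U
X(E) = 21/4 (X(E) = -(-3)*7/4 = -¼*(-21) = 21/4)
(X(-92) + G(-138)) - 21003 = (21/4 - 138) - 21003 = -531/4 - 21003 = -84543/4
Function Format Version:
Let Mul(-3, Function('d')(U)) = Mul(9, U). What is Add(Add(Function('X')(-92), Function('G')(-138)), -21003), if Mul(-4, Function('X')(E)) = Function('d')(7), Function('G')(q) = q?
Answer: Rational(-84543, 4) ≈ -21136.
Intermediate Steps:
Function('d')(U) = Mul(-3, U) (Function('d')(U) = Mul(Rational(-1, 3), Mul(9, U)) = Mul(-3, U))
Function('X')(E) = Rational(21, 4) (Function('X')(E) = Mul(Rational(-1, 4), Mul(-3, 7)) = Mul(Rational(-1, 4), -21) = Rational(21, 4))
Add(Add(Function('X')(-92), Function('G')(-138)), -21003) = Add(Add(Rational(21, 4), -138), -21003) = Add(Rational(-531, 4), -21003) = Rational(-84543, 4)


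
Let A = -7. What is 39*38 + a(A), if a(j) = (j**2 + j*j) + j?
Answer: 1573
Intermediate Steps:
a(j) = j + 2*j**2 (a(j) = (j**2 + j**2) + j = 2*j**2 + j = j + 2*j**2)
39*38 + a(A) = 39*38 - 7*(1 + 2*(-7)) = 1482 - 7*(1 - 14) = 1482 - 7*(-13) = 1482 + 91 = 1573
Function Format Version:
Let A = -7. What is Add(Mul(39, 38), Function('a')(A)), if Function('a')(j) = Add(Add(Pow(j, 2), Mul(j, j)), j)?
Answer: 1573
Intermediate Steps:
Function('a')(j) = Add(j, Mul(2, Pow(j, 2))) (Function('a')(j) = Add(Add(Pow(j, 2), Pow(j, 2)), j) = Add(Mul(2, Pow(j, 2)), j) = Add(j, Mul(2, Pow(j, 2))))
Add(Mul(39, 38), Function('a')(A)) = Add(Mul(39, 38), Mul(-7, Add(1, Mul(2, -7)))) = Add(1482, Mul(-7, Add(1, -14))) = Add(1482, Mul(-7, -13)) = Add(1482, 91) = 1573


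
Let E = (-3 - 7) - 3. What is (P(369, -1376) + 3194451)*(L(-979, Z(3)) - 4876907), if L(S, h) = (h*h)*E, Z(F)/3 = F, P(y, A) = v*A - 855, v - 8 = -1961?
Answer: -28686912035040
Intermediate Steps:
v = -1953 (v = 8 - 1961 = -1953)
P(y, A) = -855 - 1953*A (P(y, A) = -1953*A - 855 = -855 - 1953*A)
Z(F) = 3*F
E = -13 (E = -10 - 3 = -13)
L(S, h) = -13*h² (L(S, h) = (h*h)*(-13) = h²*(-13) = -13*h²)
(P(369, -1376) + 3194451)*(L(-979, Z(3)) - 4876907) = ((-855 - 1953*(-1376)) + 3194451)*(-13*(3*3)² - 4876907) = ((-855 + 2687328) + 3194451)*(-13*9² - 4876907) = (2686473 + 3194451)*(-13*81 - 4876907) = 5880924*(-1053 - 4876907) = 5880924*(-4877960) = -28686912035040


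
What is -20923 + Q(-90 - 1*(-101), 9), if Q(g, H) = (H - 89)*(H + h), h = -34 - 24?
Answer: -17003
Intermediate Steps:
h = -58
Q(g, H) = (-89 + H)*(-58 + H) (Q(g, H) = (H - 89)*(H - 58) = (-89 + H)*(-58 + H))
-20923 + Q(-90 - 1*(-101), 9) = -20923 + (5162 + 9**2 - 147*9) = -20923 + (5162 + 81 - 1323) = -20923 + 3920 = -17003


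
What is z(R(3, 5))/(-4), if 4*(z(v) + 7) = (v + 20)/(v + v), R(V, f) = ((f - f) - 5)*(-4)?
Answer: 27/16 ≈ 1.6875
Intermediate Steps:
R(V, f) = 20 (R(V, f) = (0 - 5)*(-4) = -5*(-4) = 20)
z(v) = -7 + (20 + v)/(8*v) (z(v) = -7 + ((v + 20)/(v + v))/4 = -7 + ((20 + v)/((2*v)))/4 = -7 + ((20 + v)*(1/(2*v)))/4 = -7 + ((20 + v)/(2*v))/4 = -7 + (20 + v)/(8*v))
z(R(3, 5))/(-4) = ((5/8)*(4 - 11*20)/20)/(-4) = -5*(4 - 220)/(32*20) = -5*(-216)/(32*20) = -¼*(-27/4) = 27/16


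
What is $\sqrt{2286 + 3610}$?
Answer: $2 \sqrt{1474} \approx 76.785$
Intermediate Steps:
$\sqrt{2286 + 3610} = \sqrt{5896} = 2 \sqrt{1474}$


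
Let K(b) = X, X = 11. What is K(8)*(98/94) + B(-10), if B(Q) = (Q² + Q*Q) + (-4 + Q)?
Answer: 9281/47 ≈ 197.47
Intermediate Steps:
K(b) = 11
B(Q) = -4 + Q + 2*Q² (B(Q) = (Q² + Q²) + (-4 + Q) = 2*Q² + (-4 + Q) = -4 + Q + 2*Q²)
K(8)*(98/94) + B(-10) = 11*(98/94) + (-4 - 10 + 2*(-10)²) = 11*(98*(1/94)) + (-4 - 10 + 2*100) = 11*(49/47) + (-4 - 10 + 200) = 539/47 + 186 = 9281/47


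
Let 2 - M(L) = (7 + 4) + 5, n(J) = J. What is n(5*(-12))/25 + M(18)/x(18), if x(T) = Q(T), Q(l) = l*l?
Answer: -1979/810 ≈ -2.4432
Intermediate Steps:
Q(l) = l**2
M(L) = -14 (M(L) = 2 - ((7 + 4) + 5) = 2 - (11 + 5) = 2 - 1*16 = 2 - 16 = -14)
x(T) = T**2
n(5*(-12))/25 + M(18)/x(18) = (5*(-12))/25 - 14/(18**2) = -60*1/25 - 14/324 = -12/5 - 14*1/324 = -12/5 - 7/162 = -1979/810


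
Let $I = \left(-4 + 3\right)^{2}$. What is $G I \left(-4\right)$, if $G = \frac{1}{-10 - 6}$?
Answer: $\frac{1}{4} \approx 0.25$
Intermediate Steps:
$G = - \frac{1}{16}$ ($G = \frac{1}{-16} = - \frac{1}{16} \approx -0.0625$)
$I = 1$ ($I = \left(-1\right)^{2} = 1$)
$G I \left(-4\right) = \left(- \frac{1}{16}\right) 1 \left(-4\right) = \left(- \frac{1}{16}\right) \left(-4\right) = \frac{1}{4}$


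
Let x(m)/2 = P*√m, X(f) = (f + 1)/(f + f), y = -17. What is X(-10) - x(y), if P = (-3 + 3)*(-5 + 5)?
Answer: 9/20 ≈ 0.45000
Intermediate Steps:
X(f) = (1 + f)/(2*f) (X(f) = (1 + f)/((2*f)) = (1 + f)*(1/(2*f)) = (1 + f)/(2*f))
P = 0 (P = 0*0 = 0)
x(m) = 0 (x(m) = 2*(0*√m) = 2*0 = 0)
X(-10) - x(y) = (½)*(1 - 10)/(-10) - 1*0 = (½)*(-⅒)*(-9) + 0 = 9/20 + 0 = 9/20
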